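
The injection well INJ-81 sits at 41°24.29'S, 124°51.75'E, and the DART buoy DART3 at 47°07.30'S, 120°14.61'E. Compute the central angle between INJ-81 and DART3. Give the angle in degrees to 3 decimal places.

INJ-81: φ = -41.40483°, λ = +124.86250°
DART3: φ = -47.12167°, λ = +120.24350°
Δφ = -5.7168°,  Δλ = -4.6190°
a = sin²(Δφ/2) + cos φ₁ cos φ₂ sin²(Δλ/2) = 0.003316
c = 2·arcsin(√a) = 0.115226 rad = 6.6020°

6.602°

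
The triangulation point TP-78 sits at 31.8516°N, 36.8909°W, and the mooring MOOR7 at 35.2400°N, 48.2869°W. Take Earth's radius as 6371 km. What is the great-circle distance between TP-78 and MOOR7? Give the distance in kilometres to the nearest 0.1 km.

Δφ = 3.3884°,  Δλ = -11.3960°
a = sin²(Δφ/2) + cos φ₁ cos φ₂ sin²(Δλ/2) = 0.007713
c = 2·arcsin(√a) = 0.175872 rad = 10.0767°
d = R·c = 6371 × 0.175872 = 1120.5 km

1120.5 km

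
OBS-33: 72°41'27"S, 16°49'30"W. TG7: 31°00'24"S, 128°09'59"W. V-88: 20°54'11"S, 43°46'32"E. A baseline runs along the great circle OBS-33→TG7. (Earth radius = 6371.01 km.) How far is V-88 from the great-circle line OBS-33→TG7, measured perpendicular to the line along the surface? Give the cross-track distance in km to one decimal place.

OBS-33: φ = -72.69083°, λ = -16.82500°
TG7: φ = -31.00667°, λ = -128.16639°
V-88: φ = -20.90306°, λ = +43.77556°
δ₁₃ = central angle OBS-33→V-88 = 1.073476 rad  (haversine)
θ₁₃ = bearing OBS-33→V-88 = 67.829°,  θ₁₂ = bearing OBS-33→TG7 = 240.533°
dₓₜ = R·arcsin(sin δ₁₃ · sin(θ₁₃ − θ₁₂)) = 6371.01·arcsin(0.87886·sin(-172.705°)) = -712.493 km
|dₓₜ| = 712.493 km

712.5 km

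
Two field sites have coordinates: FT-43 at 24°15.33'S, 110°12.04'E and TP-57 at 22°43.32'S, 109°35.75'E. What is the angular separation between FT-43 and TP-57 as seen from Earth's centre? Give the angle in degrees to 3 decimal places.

FT-43: φ = -24.25550°, λ = +110.20067°
TP-57: φ = -22.72200°, λ = +109.59583°
Δφ = 1.5335°,  Δλ = -0.6048°
a = sin²(Δφ/2) + cos φ₁ cos φ₂ sin²(Δλ/2) = 0.000203
c = 2·arcsin(√a) = 0.028462 rad = 1.6307°

1.631°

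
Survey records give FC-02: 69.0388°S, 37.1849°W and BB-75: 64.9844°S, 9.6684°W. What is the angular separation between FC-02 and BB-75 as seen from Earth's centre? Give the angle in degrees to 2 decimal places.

Δφ = 4.0544°,  Δλ = 27.5165°
a = sin²(Δφ/2) + cos φ₁ cos φ₂ sin²(Δλ/2) = 0.009808
c = 2·arcsin(√a) = 0.198391 rad = 11.3670°

11.37°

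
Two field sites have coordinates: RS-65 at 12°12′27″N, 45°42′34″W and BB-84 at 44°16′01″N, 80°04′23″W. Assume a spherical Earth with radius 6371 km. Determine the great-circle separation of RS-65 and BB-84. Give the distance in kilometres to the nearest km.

4837 km

RS-65: φ = +12.20750°, λ = -45.70944°
BB-84: φ = +44.26694°, λ = -80.07306°
Δφ = 32.0594°,  Δλ = -34.3636°
a = sin²(Δφ/2) + cos φ₁ cos φ₂ sin²(Δλ/2) = 0.137327
c = 2·arcsin(√a) = 0.759261 rad = 43.5024°
d = R·c = 6371 × 0.759261 = 4837.2 km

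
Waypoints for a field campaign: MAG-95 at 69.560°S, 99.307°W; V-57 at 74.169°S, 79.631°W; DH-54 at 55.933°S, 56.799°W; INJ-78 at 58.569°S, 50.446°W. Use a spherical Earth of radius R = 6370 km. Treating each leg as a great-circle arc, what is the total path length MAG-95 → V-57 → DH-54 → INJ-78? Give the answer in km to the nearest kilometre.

MAG-95→V-57: c = 0.132735 rad, d = 845.52 km
V-57→DH-54: c = 0.354552 rad, d = 2258.49 km
DH-54→INJ-78: c = 0.075542 rad, d = 481.20 km
Total = 845.52 + 2258.49 + 481.20 = 3585.22 km

3585 km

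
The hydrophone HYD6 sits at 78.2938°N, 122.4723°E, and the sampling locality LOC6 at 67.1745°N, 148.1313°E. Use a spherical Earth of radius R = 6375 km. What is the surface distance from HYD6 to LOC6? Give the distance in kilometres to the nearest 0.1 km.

1471.8 km

Δφ = -11.1193°,  Δλ = 25.6590°
a = sin²(Δφ/2) + cos φ₁ cos φ₂ sin²(Δλ/2) = 0.013267
c = 2·arcsin(√a) = 0.230877 rad = 13.2283°
d = R·c = 6375 × 0.230877 = 1471.8 km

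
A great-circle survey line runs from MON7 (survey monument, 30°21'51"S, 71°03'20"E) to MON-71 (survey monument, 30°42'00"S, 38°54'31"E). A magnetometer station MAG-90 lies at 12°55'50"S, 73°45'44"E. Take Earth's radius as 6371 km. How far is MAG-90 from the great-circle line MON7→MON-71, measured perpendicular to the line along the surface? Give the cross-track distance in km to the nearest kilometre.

1862 km

MON7: φ = -30.36417°, λ = +71.05556°
MON-71: φ = -30.70000°, λ = +38.90861°
MAG-90: φ = -12.93056°, λ = +73.76222°
δ₁₃ = central angle MON7→MAG-90 = 0.307390 rad  (haversine)
θ₁₃ = bearing MON7→MAG-90 = 8.749°,  θ₁₂ = bearing MON7→MON-71 = 260.996°
dₓₜ = R·arcsin(sin δ₁₃ · sin(θ₁₃ − θ₁₂)) = 6371·arcsin(0.30257·sin(-252.246°)) = 1862.289 km
|dₓₜ| = 1862.289 km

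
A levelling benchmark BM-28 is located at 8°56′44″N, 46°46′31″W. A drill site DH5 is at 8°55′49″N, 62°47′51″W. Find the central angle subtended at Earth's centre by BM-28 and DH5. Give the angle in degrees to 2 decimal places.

BM-28: φ = +8.94556°, λ = -46.77528°
DH5: φ = +8.93028°, λ = -62.79750°
Δφ = -0.0153°,  Δλ = -16.0222°
a = sin²(Δφ/2) + cos φ₁ cos φ₂ sin²(Δλ/2) = 0.018954
c = 2·arcsin(√a) = 0.276223 rad = 15.8264°

15.83°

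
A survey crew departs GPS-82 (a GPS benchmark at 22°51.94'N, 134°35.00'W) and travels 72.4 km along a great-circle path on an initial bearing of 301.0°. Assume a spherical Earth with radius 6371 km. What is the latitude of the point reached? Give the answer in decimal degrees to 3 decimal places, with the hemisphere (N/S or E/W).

GPS-82: φ = +22.86567°, λ = -134.58333°
δ = d/R = 72.4/6371 = 0.011364 rad
φ₂ = arcsin(sin φ₁ cos δ + cos φ₁ sin δ cos θ)
   = arcsin(0.38857·0.99994 + 0.92142·0.01136·0.51504) = 23.19986°
λ₂ = λ₁ + atan2(sin θ sin δ cos φ₁, cos δ − sin φ₁ sin φ₂) = -135.19054°

23.200°N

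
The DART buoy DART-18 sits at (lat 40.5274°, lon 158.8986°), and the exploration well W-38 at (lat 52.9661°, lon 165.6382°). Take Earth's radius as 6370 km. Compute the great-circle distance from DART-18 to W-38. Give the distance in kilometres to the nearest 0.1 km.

1473.5 km

Δφ = 12.4387°,  Δλ = 6.7396°
a = sin²(Δφ/2) + cos φ₁ cos φ₂ sin²(Δλ/2) = 0.013318
c = 2·arcsin(√a) = 0.231325 rad = 13.2539°
d = R·c = 6370 × 0.231325 = 1473.5 km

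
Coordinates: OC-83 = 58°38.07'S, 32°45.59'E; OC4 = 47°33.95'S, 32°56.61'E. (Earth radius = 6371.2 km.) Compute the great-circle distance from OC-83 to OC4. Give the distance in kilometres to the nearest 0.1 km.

OC-83: φ = -58.63450°, λ = +32.75983°
OC4: φ = -47.56583°, λ = +32.94350°
Δφ = 11.0687°,  Δλ = 0.1837°
a = sin²(Δφ/2) + cos φ₁ cos φ₂ sin²(Δλ/2) = 0.009302
c = 2·arcsin(√a) = 0.193194 rad = 11.0692°
d = R·c = 6371.2 × 0.193194 = 1230.9 km

1230.9 km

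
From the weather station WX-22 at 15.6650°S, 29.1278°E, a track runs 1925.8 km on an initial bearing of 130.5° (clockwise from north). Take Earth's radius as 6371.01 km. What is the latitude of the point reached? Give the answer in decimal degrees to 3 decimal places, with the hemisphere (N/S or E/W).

δ = d/R = 1925.8/6371.01 = 0.302275 rad
φ₂ = arcsin(sin φ₁ cos δ + cos φ₁ sin δ cos θ)
   = arcsin(-0.27001·0.95466 + 0.96286·0.29769·-0.64945) = -26.35462°
λ₂ = λ₁ + atan2(sin θ sin δ cos φ₁, cos δ − sin φ₁ sin φ₂) = 43.76068°

26.355°S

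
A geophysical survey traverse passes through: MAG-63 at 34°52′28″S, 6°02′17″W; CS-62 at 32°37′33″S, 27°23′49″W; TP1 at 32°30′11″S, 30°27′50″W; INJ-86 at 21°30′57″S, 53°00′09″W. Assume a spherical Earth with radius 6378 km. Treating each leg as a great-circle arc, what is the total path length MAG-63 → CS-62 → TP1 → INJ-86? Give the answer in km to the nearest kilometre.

MAG-63: φ = -34.87444°, λ = -6.03806°
CS-62: φ = -32.62583°, λ = -27.39694°
TP1: φ = -32.50306°, λ = -30.46389°
INJ-86: φ = -21.51583°, λ = -53.00250°
MAG-63→CS-62: c = 0.311831 rad, d = 1988.86 km
CS-62→TP1: c = 0.045162 rad, d = 288.04 km
TP1→INJ-86: c = 0.398244 rad, d = 2540.00 km
Total = 1988.86 + 288.04 + 2540.00 = 4816.90 km

4817 km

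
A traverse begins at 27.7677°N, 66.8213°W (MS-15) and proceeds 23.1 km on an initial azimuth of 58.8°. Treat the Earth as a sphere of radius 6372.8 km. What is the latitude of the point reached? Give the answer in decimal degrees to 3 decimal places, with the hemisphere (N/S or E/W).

δ = d/R = 23.1/6372.8 = 0.003625 rad
φ₂ = arcsin(sin φ₁ cos δ + cos φ₁ sin δ cos θ)
   = arcsin(0.46589·0.99999 + 0.88484·0.00362·0.51803) = 27.87514°
λ₂ = λ₁ + atan2(sin θ sin δ cos φ₁, cos δ − sin φ₁ sin φ₂) = -66.62034°

27.875°N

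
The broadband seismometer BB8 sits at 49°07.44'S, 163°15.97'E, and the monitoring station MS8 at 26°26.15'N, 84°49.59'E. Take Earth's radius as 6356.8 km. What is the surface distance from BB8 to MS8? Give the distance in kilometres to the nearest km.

BB8: φ = -49.12400°, λ = +163.26617°
MS8: φ = +26.43583°, λ = +84.82650°
Δφ = 75.5598°,  Δλ = -78.4397°
a = sin²(Δφ/2) + cos φ₁ cos φ₂ sin²(Δλ/2) = 0.609596
c = 2·arcsin(√a) = 1.791782 rad = 102.6616°
d = R·c = 6356.8 × 1.791782 = 11390.0 km

11390 km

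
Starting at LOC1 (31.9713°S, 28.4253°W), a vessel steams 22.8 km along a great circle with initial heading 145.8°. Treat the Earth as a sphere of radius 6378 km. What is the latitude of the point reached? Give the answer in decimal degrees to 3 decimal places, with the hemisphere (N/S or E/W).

32.141°S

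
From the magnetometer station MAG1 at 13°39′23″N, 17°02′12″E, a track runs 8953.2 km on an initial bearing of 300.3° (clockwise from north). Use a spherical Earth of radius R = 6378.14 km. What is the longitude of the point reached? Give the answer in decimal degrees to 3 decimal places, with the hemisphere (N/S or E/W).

MAG1: φ = +13.65639°, λ = +17.03667°
δ = d/R = 8953.2/6378.14 = 1.403732 rad
φ₂ = arcsin(sin φ₁ cos δ + cos φ₁ sin δ cos θ)
   = arcsin(0.23610·0.16629 + 0.97173·0.98608·0.50453) = 31.51345°
λ₂ = λ₁ + atan2(sin θ sin δ cos φ₁, cos δ − sin φ₁ sin φ₂) = -69.99631°

69.996°W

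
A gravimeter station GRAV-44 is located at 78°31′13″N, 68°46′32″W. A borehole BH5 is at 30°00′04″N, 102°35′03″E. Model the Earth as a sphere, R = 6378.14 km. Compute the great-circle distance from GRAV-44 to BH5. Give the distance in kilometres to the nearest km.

GRAV-44: φ = +78.52028°, λ = -68.77556°
BH5: φ = +30.00111°, λ = +102.58417°
Δφ = -48.5192°,  Δλ = 171.3597°
a = sin²(Δφ/2) + cos φ₁ cos φ₂ sin²(Δλ/2) = 0.340193
c = 2·arcsin(√a) = 1.245473 rad = 71.3604°
d = R·c = 6378.14 × 1.245473 = 7943.8 km

7944 km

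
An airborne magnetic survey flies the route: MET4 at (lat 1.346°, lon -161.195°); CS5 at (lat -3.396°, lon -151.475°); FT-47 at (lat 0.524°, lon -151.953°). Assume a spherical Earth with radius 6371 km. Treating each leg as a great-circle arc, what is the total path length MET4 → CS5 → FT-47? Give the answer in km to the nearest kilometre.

MET4→CS5: c = 0.188690 rad, d = 1202.14 km
CS5→FT-47: c = 0.068923 rad, d = 439.11 km
Total = 1202.14 + 439.11 = 1641.25 km

1641 km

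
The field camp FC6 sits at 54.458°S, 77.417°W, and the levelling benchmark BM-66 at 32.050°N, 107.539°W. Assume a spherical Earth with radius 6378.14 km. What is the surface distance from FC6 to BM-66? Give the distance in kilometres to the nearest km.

Δφ = 86.5080°,  Δλ = -30.1220°
a = sin²(Δφ/2) + cos φ₁ cos φ₂ sin²(Δλ/2) = 0.502813
c = 2·arcsin(√a) = 1.576422 rad = 90.3223°
d = R·c = 6378.14 × 1.576422 = 10054.6 km

10055 km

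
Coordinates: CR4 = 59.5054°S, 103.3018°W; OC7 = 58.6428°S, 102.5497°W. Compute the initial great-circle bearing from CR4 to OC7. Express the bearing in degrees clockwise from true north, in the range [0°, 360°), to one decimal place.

24.5°

Δλ = 0.7521°
y = sin Δλ · cos φ₂ = 0.006831
x = cos φ₁ sin φ₂ − sin φ₁ cos φ₂ cos Δλ = 0.015016
θ = atan2(y, x) = 24.4600° → 24.4600° (mod 360°)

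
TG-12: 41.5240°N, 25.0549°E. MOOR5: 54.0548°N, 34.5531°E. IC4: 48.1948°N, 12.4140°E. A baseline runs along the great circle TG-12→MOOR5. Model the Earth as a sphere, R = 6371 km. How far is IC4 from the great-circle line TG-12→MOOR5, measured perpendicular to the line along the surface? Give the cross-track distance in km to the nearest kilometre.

1182 km

δ₁₃ = central angle TG-12→IC4 = 0.194559 rad  (haversine)
θ₁₃ = bearing TG-12→IC4 = 311.015°,  θ₁₂ = bearing TG-12→MOOR5 = 23.545°
dₓₜ = R·arcsin(sin δ₁₃ · sin(θ₁₃ − θ₁₂)) = 6371·arcsin(0.19333·sin(287.470°)) = -1181.684 km
|dₓₜ| = 1181.684 km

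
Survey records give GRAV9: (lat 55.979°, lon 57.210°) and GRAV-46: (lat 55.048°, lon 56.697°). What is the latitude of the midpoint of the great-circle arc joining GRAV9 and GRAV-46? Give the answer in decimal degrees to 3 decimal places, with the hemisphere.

55.514°N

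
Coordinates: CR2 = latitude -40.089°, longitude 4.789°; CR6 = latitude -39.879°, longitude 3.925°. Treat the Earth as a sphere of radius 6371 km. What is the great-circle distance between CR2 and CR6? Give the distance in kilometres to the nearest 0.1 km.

77.2 km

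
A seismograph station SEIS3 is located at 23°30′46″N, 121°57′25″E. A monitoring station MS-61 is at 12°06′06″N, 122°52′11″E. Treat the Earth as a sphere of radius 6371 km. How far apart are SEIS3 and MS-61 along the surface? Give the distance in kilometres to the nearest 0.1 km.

1272.5 km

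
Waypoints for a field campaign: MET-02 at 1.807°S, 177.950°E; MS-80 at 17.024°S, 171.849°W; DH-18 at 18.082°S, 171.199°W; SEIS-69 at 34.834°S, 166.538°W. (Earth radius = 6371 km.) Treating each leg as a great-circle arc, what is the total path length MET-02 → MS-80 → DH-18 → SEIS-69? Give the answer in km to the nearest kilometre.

MET-02→MS-80: c = 0.318100 rad, d = 2026.62 km
MS-80→DH-18: c = 0.021400 rad, d = 136.34 km
DH-18→SEIS-69: c = 0.301201 rad, d = 1918.95 km
Total = 2026.62 + 136.34 + 1918.95 = 4081.91 km

4082 km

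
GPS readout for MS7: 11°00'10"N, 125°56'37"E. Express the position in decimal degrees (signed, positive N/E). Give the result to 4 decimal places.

+11.0028°, +125.9436°

lat: 11.0028° N → +11.0028°
lon: 125.9436° E → +125.9436°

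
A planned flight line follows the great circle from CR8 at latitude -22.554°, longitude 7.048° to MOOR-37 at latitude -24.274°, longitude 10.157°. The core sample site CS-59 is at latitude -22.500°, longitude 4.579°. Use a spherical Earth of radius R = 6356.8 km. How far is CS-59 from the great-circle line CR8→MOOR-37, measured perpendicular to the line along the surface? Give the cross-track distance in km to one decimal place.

δ₁₃ = central angle CR8→CS-59 = 0.039815 rad  (haversine)
θ₁₃ = bearing CR8→CS-59 = 270.883°,  θ₁₂ = bearing CR8→MOOR-37 = 121.695°
dₓₜ = R·arcsin(sin δ₁₃ · sin(θ₁₃ − θ₁₂)) = 6356.8·arcsin(0.03980·sin(149.188°)) = 129.617 km
|dₓₜ| = 129.617 km

129.6 km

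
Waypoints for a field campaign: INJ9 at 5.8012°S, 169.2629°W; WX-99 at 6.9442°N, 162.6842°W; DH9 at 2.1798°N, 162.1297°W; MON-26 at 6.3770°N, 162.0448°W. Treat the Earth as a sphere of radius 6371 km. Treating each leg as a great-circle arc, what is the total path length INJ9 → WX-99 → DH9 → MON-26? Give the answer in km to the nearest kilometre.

2594 km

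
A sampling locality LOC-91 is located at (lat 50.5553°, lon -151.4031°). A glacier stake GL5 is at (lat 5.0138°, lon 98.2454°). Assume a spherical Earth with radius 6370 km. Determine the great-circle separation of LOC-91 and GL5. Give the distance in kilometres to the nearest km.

10982 km

Δφ = -45.5415°,  Δλ = -110.3515°
a = sin²(Δφ/2) + cos φ₁ cos φ₂ sin²(Δλ/2) = 0.576310
c = 2·arcsin(√a) = 1.724015 rad = 98.7788°
d = R·c = 6370 × 1.724015 = 10982.0 km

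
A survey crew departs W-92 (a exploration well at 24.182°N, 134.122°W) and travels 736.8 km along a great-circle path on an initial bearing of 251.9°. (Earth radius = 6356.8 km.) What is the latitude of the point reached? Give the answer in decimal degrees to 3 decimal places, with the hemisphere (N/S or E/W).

21.969°N

δ = d/R = 736.8/6356.8 = 0.115907 rad
φ₂ = arcsin(sin φ₁ cos δ + cos φ₁ sin δ cos θ)
   = arcsin(0.40964·0.99329 + 0.91225·0.11565·-0.31068) = 21.96942°
λ₂ = λ₁ + atan2(sin θ sin δ cos φ₁, cos δ − sin φ₁ sin φ₂) = -140.92943°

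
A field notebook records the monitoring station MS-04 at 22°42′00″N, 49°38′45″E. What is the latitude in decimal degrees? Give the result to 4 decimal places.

22° + 42′/60 + 0″/3600 = 22 + 0.70000 + 0.00000 = 22.7000°

22.7000°N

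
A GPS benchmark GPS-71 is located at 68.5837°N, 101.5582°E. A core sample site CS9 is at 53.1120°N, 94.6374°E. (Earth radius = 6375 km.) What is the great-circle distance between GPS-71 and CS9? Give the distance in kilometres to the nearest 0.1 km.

1759.2 km

Δφ = -15.4717°,  Δλ = -6.9208°
a = sin²(Δφ/2) + cos φ₁ cos φ₂ sin²(Δλ/2) = 0.018917
c = 2·arcsin(√a) = 0.275955 rad = 15.8111°
d = R·c = 6375 × 0.275955 = 1759.2 km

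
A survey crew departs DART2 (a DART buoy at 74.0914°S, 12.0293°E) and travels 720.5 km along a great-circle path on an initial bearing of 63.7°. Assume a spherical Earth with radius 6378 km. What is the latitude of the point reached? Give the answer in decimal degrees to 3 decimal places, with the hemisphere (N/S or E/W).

δ = d/R = 720.5/6378 = 0.112966 rad
φ₂ = arcsin(sin φ₁ cos δ + cos φ₁ sin δ cos θ)
   = arcsin(-0.96170·0.99363 + 0.27410·0.11273·0.44307) = -70.36972°
λ₂ = λ₁ + atan2(sin θ sin δ cos φ₁, cos δ − sin φ₁ sin φ₂) = 29.53569°

70.370°S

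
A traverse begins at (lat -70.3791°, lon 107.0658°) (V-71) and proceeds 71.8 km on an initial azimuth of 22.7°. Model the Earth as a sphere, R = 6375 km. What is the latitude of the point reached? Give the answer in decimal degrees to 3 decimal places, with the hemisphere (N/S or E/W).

69.782°S

δ = d/R = 71.8/6375 = 0.011263 rad
φ₂ = arcsin(sin φ₁ cos δ + cos φ₁ sin δ cos θ)
   = arcsin(-0.94194·0.99994 + 0.33580·0.01126·0.92254) = -69.78231°
λ₂ = λ₁ + atan2(sin θ sin δ cos φ₁, cos δ − sin φ₁ sin φ₂) = 107.78640°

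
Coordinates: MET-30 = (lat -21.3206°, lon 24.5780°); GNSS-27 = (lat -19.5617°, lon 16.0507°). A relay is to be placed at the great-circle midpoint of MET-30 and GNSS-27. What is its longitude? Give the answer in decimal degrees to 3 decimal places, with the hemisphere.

20.290°E

Bx = cos φ₂ cos Δλ = 0.931865,  By = cos φ₂ sin Δλ = -0.139722
φₘ = atan2(sin φ₁ + sin φ₂, √((cos φ₁ + Bx)² + By²)) = -20.49317°
λₘ = λ₁ + atan2(By, cos φ₁ + Bx) = 20.28991°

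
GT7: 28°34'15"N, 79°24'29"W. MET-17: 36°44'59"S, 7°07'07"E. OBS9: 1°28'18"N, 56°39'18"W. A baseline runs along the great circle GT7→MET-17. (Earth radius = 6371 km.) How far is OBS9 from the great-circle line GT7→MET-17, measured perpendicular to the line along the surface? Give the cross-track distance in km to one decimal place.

806.4 km

GT7: φ = +28.57083°, λ = -79.40806°
MET-17: φ = -36.74972°, λ = +7.11861°
OBS9: φ = +1.47167°, λ = -56.65500°
δ₁₃ = central angle GT7→OBS9 = 0.606060 rad  (haversine)
θ₁₃ = bearing GT7→OBS9 = 137.255°,  θ₁₂ = bearing GT7→MET-17 = 124.451°
dₓₜ = R·arcsin(sin δ₁₃ · sin(θ₁₃ − θ₁₂)) = 6371·arcsin(0.56963·sin(12.804°)) = 806.398 km
|dₓₜ| = 806.398 km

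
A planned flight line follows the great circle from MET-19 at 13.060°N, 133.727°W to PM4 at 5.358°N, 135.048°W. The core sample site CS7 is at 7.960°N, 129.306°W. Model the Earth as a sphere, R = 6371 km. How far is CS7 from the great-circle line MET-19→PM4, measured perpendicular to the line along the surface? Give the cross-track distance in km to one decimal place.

δ₁₃ = central angle MET-19→CS7 = 0.116938 rad  (haversine)
θ₁₃ = bearing MET-19→CS7 = 139.131°,  θ₁₂ = bearing MET-19→PM4 = 189.723°
dₓₜ = R·arcsin(sin δ₁₃ · sin(θ₁₃ − θ₁₂)) = 6371·arcsin(0.11667·sin(-50.591°)) = -575.096 km
|dₓₜ| = 575.096 km

575.1 km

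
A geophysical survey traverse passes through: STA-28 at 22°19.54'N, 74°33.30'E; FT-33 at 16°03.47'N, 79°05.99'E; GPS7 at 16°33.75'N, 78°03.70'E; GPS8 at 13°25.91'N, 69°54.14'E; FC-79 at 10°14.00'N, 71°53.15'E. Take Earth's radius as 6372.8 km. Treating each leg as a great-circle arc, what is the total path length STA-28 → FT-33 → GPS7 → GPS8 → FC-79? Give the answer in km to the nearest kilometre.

2328 km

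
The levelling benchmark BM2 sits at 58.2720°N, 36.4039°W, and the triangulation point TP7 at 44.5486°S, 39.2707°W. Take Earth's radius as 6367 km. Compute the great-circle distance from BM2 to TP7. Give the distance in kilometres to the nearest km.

11429 km

Δφ = -102.8206°,  Δλ = -2.8668°
a = sin²(Δφ/2) + cos φ₁ cos φ₂ sin²(Δλ/2) = 0.611184
c = 2·arcsin(√a) = 1.795039 rad = 102.8482°
d = R·c = 6367 × 1.795039 = 11429.0 km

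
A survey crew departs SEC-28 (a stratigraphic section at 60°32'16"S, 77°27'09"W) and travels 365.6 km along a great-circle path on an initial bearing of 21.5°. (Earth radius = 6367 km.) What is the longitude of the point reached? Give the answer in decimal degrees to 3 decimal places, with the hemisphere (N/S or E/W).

SEC-28: φ = -60.53778°, λ = -77.45250°
δ = d/R = 365.6/6367 = 0.057421 rad
φ₂ = arcsin(sin φ₁ cos δ + cos φ₁ sin δ cos θ)
   = arcsin(-0.87068·0.99835 + 0.49185·0.05739·0.93042) = -57.45639°
λ₂ = λ₁ + atan2(sin θ sin δ cos φ₁, cos δ − sin φ₁ sin φ₂) = -75.21168°

75.212°W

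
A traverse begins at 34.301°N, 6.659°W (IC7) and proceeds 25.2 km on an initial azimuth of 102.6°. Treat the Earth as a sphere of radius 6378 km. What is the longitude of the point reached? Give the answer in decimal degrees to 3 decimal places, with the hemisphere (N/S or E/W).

6.392°W

δ = d/R = 25.2/6378 = 0.003951 rad
φ₂ = arcsin(sin φ₁ cos δ + cos φ₁ sin δ cos θ)
   = arcsin(0.56354·0.99999 + 0.82609·0.00395·-0.21814) = 34.25133°
λ₂ = λ₁ + atan2(sin θ sin δ cos φ₁, cos δ − sin φ₁ sin φ₂) = -6.39172°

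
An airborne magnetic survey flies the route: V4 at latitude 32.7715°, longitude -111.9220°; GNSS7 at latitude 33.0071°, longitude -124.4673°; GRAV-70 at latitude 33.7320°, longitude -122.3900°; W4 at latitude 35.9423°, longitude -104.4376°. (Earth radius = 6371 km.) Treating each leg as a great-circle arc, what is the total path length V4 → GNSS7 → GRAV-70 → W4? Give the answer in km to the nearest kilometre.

V4→GNSS7: c = 0.183800 rad, d = 1170.99 km
GNSS7→GRAV-70: c = 0.032815 rad, d = 209.06 km
GRAV-70→W4: c = 0.259670 rad, d = 1654.36 km
Total = 1170.99 + 209.06 + 1654.36 = 3034.41 km

3034 km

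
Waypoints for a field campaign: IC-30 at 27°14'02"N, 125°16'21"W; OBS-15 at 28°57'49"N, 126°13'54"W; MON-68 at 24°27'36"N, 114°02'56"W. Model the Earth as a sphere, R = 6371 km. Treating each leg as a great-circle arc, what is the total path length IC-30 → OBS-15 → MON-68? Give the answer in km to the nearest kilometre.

IC-30: φ = +27.23389°, λ = -125.27250°
OBS-15: φ = +28.96361°, λ = -126.23167°
MON-68: φ = +24.46000°, λ = -114.04889°
IC-30→OBS-15: c = 0.033607 rad, d = 214.11 km
OBS-15→MON-68: c = 0.205413 rad, d = 1308.68 km
Total = 214.11 + 1308.68 = 1522.80 km

1523 km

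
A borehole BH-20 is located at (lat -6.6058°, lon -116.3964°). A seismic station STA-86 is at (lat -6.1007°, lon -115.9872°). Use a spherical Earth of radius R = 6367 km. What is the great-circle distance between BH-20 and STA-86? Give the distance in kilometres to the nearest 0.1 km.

72.1 km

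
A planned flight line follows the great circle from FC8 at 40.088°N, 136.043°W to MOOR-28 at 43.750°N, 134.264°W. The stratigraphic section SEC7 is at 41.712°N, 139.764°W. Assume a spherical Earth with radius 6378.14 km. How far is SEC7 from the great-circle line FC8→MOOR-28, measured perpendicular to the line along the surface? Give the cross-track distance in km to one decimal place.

δ₁₃ = central angle FC8→SEC7 = 0.056676 rad  (haversine)
θ₁₃ = bearing FC8→SEC7 = 301.212°,  θ₁₂ = bearing FC8→MOOR-28 = 19.284°
dₓₜ = R·arcsin(sin δ₁₃ · sin(θ₁₃ − θ₁₂)) = 6378.14·arcsin(0.05665·sin(281.928°)) = -353.672 km
|dₓₜ| = 353.672 km

353.7 km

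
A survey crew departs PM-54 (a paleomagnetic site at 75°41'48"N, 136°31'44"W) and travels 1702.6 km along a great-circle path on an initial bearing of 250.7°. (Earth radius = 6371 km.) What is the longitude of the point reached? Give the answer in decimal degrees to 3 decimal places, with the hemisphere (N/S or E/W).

PM-54: φ = +75.69667°, λ = -136.52889°
δ = d/R = 1702.6/6371 = 0.267242 rad
φ₂ = arcsin(sin φ₁ cos δ + cos φ₁ sin δ cos θ)
   = arcsin(0.96900·0.96450 + 0.24706·0.26407·-0.33051) = 65.92912°
λ₂ = λ₁ + atan2(sin θ sin δ cos φ₁, cos δ − sin φ₁ sin φ₂) = -174.19526°

174.195°W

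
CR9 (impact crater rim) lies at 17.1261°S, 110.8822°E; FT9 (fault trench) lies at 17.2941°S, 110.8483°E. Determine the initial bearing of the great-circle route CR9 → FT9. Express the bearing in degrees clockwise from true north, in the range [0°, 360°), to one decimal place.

190.9°

Δλ = -0.0339°
y = sin Δλ · cos φ₂ = -0.000565
x = cos φ₁ sin φ₂ − sin φ₁ cos φ₂ cos Δλ = -0.002932
θ = atan2(y, x) = -169.0950° → 190.9050° (mod 360°)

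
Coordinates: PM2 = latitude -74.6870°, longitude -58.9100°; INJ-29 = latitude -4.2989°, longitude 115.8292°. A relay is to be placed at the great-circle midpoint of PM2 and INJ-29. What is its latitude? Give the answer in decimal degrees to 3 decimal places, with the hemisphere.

54.750°S

Bx = cos φ₂ cos Δλ = -0.992986,  By = cos φ₂ sin Δλ = 0.091431
φₘ = atan2(sin φ₁ + sin φ₂, √((cos φ₁ + Bx)² + By²)) = -54.75034°
λₘ = λ₁ + atan2(By, cos φ₁ + Bx) = 113.94025°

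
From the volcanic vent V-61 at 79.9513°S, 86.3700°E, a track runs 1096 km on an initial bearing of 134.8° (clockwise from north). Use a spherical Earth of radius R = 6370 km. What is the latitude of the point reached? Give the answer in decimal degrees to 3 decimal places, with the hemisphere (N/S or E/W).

82.381°S

δ = d/R = 1096/6370 = 0.172057 rad
φ₂ = arcsin(sin φ₁ cos δ + cos φ₁ sin δ cos θ)
   = arcsin(-0.98466·0.98523 + 0.17449·0.17121·-0.70463) = -82.38068°
λ₂ = λ₁ + atan2(sin θ sin δ cos φ₁, cos δ − sin φ₁ sin φ₂) = 152.75239°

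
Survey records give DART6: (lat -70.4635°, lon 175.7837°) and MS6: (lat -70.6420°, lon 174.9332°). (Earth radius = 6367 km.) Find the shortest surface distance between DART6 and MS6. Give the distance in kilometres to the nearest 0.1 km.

Δφ = -0.1785°,  Δλ = -0.8505°
a = sin²(Δφ/2) + cos φ₁ cos φ₂ sin²(Δλ/2) = 0.000009
c = 2·arcsin(√a) = 0.005842 rad = 0.3347°
d = R·c = 6367 × 0.005842 = 37.2 km

37.2 km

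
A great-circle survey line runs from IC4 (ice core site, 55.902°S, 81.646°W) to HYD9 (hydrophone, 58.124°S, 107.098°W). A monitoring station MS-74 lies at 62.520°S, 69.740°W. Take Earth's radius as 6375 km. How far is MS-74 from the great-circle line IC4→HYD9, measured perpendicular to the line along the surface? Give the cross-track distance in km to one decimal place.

949.1 km

δ₁₃ = central angle IC4→MS-74 = 0.156547 rad  (haversine)
θ₁₃ = bearing IC4→MS-74 = 142.367°,  θ₁₂ = bearing IC4→HYD9 = 250.310°
dₓₜ = R·arcsin(sin δ₁₃ · sin(θ₁₃ − θ₁₂)) = 6375·arcsin(0.15591·sin(-107.943°)) = -949.074 km
|dₓₜ| = 949.074 km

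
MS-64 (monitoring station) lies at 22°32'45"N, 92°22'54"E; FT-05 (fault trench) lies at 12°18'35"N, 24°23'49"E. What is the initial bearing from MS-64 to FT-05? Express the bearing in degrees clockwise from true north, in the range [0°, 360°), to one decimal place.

273.6°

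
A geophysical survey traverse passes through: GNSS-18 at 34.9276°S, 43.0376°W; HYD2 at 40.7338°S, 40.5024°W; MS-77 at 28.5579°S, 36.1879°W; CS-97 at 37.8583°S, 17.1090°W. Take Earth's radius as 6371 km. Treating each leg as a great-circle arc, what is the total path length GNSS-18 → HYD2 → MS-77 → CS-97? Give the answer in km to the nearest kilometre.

GNSS-18→HYD2: c = 0.107180 rad, d = 682.85 km
HYD2→MS-77: c = 0.221274 rad, d = 1409.74 km
MS-77→CS-97: c = 0.321503 rad, d = 2048.29 km
Total = 682.85 + 1409.74 + 2048.29 = 4140.88 km

4141 km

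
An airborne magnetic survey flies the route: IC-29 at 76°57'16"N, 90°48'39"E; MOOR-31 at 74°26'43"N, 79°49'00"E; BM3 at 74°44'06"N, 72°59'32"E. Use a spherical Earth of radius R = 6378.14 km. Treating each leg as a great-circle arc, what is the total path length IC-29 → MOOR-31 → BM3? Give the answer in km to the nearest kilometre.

IC-29: φ = +76.95444°, λ = +90.81083°
MOOR-31: φ = +74.44528°, λ = +79.81667°
BM3: φ = +74.73500°, λ = +72.99222°
IC-29→MOOR-31: c = 0.064349 rad, d = 410.43 km
MOOR-31→BM3: c = 0.032033 rad, d = 204.31 km
Total = 410.43 + 204.31 = 614.74 km

615 km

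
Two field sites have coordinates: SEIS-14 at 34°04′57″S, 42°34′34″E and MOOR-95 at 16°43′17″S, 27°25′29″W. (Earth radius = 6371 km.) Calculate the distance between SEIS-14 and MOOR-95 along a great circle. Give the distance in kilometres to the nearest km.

7158 km

SEIS-14: φ = -34.08250°, λ = +42.57611°
MOOR-95: φ = -16.72139°, λ = -27.42472°
Δφ = 17.3611°,  Δλ = -70.0008°
a = sin²(Δφ/2) + cos φ₁ cos φ₂ sin²(Δλ/2) = 0.283742
c = 2·arcsin(√a) = 1.123515 rad = 64.3727°
d = R·c = 6371 × 1.123515 = 7157.9 km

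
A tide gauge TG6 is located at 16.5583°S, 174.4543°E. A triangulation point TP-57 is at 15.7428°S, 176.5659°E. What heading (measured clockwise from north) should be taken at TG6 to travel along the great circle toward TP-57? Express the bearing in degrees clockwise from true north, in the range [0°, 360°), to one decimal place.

68.4°

Δλ = 2.1116°
y = sin Δλ · cos φ₂ = 0.035464
x = cos φ₁ sin φ₂ − sin φ₁ cos φ₂ cos Δλ = 0.014046
θ = atan2(y, x) = 68.3927° → 68.3927° (mod 360°)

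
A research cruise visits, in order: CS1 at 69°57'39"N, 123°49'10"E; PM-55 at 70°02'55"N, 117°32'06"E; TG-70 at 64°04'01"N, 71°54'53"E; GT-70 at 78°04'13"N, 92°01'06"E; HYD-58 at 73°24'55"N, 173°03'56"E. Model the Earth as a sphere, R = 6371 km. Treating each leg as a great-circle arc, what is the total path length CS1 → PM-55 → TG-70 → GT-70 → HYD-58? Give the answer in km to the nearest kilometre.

6050 km

CS1: φ = +69.96083°, λ = +123.81944°
PM-55: φ = +70.04861°, λ = +117.53500°
TG-70: φ = +64.06694°, λ = +71.91472°
GT-70: φ = +78.07028°, λ = +92.01833°
HYD-58: φ = +73.41528°, λ = +173.06556°
CS1→PM-55: c = 0.037520 rad, d = 239.04 km
PM-55→TG-70: c = 0.318519 rad, d = 2029.29 km
TG-70→GT-70: c = 0.266214 rad, d = 1696.05 km
GT-70→HYD-58: c = 0.327402 rad, d = 2085.88 km
Total = 239.04 + 2029.29 + 1696.05 + 2085.88 = 6050.25 km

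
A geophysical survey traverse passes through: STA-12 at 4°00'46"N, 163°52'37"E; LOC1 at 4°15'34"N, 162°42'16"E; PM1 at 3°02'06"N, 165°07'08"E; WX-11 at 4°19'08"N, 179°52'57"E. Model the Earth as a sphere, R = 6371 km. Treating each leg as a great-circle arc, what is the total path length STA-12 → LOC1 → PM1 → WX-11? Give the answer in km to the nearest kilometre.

2078 km

STA-12: φ = +4.01278°, λ = +163.87694°
LOC1: φ = +4.25944°, λ = +162.70444°
PM1: φ = +3.03500°, λ = +165.11889°
WX-11: φ = +4.31889°, λ = +179.88250°
STA-12→LOC1: c = 0.020860 rad, d = 132.90 km
LOC1→PM1: c = 0.047172 rad, d = 300.53 km
PM1→WX-11: c = 0.258109 rad, d = 1644.41 km
Total = 132.90 + 300.53 + 1644.41 = 2077.85 km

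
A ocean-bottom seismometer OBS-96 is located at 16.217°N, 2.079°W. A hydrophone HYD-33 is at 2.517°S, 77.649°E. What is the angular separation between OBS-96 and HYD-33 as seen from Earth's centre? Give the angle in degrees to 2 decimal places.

80.86°

Δφ = -18.7340°,  Δλ = 79.7280°
a = sin²(Δφ/2) + cos φ₁ cos φ₂ sin²(Δλ/2) = 0.420602
c = 2·arcsin(√a) = 1.411325 rad = 80.8630°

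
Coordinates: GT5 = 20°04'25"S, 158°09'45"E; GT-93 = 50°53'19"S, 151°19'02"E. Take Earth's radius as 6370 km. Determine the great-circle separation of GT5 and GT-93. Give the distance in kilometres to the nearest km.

3478 km

GT5: φ = -20.07361°, λ = +158.16250°
GT-93: φ = -50.88861°, λ = +151.31722°
Δφ = -30.8150°,  Δλ = -6.8453°
a = sin²(Δφ/2) + cos φ₁ cos φ₂ sin²(Δλ/2) = 0.072699
c = 2·arcsin(√a) = 0.546012 rad = 31.2842°
d = R·c = 6370 × 0.546012 = 3478.1 km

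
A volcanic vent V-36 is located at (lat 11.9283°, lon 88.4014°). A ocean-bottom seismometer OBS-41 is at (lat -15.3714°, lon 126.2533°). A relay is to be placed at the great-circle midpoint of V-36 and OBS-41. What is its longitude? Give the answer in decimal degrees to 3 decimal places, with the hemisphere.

Bx = cos φ₂ cos Δλ = 0.761354,  By = cos φ₂ sin Δλ = 0.591672
φₘ = atan2(sin φ₁ + sin φ₂, √((cos φ₁ + Bx)² + By²)) = -1.81987°
λₘ = λ₁ + atan2(By, cos φ₁ + Bx) = 107.18396°

107.184°E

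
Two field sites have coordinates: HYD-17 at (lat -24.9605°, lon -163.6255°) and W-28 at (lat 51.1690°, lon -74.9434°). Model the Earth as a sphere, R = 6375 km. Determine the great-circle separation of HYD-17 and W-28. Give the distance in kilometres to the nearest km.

Δφ = 76.1295°,  Δλ = 88.6821°
a = sin²(Δφ/2) + cos φ₁ cos φ₂ sin²(Δλ/2) = 0.657829
c = 2·arcsin(√a) = 1.891946 rad = 108.4005°
d = R·c = 6375 × 1.891946 = 12061.2 km

12061 km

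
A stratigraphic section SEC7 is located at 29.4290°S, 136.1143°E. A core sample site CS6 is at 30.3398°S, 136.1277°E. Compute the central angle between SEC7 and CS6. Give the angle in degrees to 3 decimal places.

Δφ = -0.9108°,  Δλ = 0.0134°
a = sin²(Δφ/2) + cos φ₁ cos φ₂ sin²(Δλ/2) = 0.000063
c = 2·arcsin(√a) = 0.015898 rad = 0.9109°

0.911°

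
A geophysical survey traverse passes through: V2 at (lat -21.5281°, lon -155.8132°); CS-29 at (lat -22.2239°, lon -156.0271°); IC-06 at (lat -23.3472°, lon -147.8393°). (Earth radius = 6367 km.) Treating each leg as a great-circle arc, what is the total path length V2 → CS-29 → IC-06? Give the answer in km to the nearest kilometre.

V2→CS-29: c = 0.012628 rad, d = 80.41 km
CS-29→IC-06: c = 0.133183 rad, d = 847.97 km
Total = 80.41 + 847.97 = 928.38 km

928 km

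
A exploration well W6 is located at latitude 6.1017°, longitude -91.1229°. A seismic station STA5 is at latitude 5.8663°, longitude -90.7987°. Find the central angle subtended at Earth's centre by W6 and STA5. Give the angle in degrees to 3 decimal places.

0.399°

Δφ = -0.2354°,  Δλ = 0.3242°
a = sin²(Δφ/2) + cos φ₁ cos φ₂ sin²(Δλ/2) = 0.000012
c = 2·arcsin(√a) = 0.006968 rad = 0.3992°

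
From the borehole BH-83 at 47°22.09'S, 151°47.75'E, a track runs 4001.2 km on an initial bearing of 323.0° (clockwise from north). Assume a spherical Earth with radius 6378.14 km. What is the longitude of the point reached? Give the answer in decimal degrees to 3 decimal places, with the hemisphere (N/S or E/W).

130.218°E

BH-83: φ = -47.36817°, λ = +151.79583°
δ = d/R = 4001.2/6378.14 = 0.627330 rad
φ₂ = arcsin(sin φ₁ cos δ + cos φ₁ sin δ cos θ)
   = arcsin(-0.73572·0.80960 + 0.67728·0.58699·0.79864) = -16.14894°
λ₂ = λ₁ + atan2(sin θ sin δ cos φ₁, cos δ − sin φ₁ sin φ₂) = 130.21780°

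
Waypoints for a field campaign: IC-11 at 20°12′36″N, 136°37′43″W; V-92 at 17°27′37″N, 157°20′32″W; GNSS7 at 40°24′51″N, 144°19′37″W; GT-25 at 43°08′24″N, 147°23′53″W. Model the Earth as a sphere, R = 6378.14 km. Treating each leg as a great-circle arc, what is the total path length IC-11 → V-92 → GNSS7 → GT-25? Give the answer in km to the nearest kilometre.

IC-11: φ = +20.21000°, λ = -136.62861°
V-92: φ = +17.46028°, λ = -157.34222°
GNSS7: φ = +40.41417°, λ = -144.32694°
GT-25: φ = +43.14000°, λ = -147.39806°
IC-11→V-92: c = 0.345272 rad, d = 2202.20 km
V-92→GNSS7: c = 0.446045 rad, d = 2844.94 km
GNSS7→GT-25: c = 0.062129 rad, d = 396.27 km
Total = 2202.20 + 2844.94 + 396.27 = 5443.40 km

5443 km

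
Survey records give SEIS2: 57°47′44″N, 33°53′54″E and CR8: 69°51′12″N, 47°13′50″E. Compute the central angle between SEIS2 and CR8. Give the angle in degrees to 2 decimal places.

13.35°

SEIS2: φ = +57.79556°, λ = +33.89833°
CR8: φ = +69.85333°, λ = +47.23056°
Δφ = 12.0578°,  Δλ = 13.3322°
a = sin²(Δφ/2) + cos φ₁ cos φ₂ sin²(Δλ/2) = 0.013505
c = 2·arcsin(√a) = 0.232947 rad = 13.3469°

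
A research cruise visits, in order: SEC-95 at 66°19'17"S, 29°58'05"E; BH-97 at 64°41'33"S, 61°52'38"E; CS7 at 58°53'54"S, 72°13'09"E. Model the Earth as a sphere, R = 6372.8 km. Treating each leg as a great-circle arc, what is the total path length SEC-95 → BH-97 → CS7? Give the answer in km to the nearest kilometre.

2307 km

SEC-95: φ = -66.32139°, λ = +29.96806°
BH-97: φ = -64.69250°, λ = +61.87722°
CS7: φ = -58.89833°, λ = +72.21917°
SEC-95→BH-97: c = 0.230057 rad, d = 1466.11 km
BH-97→CS7: c = 0.131978 rad, d = 841.07 km
Total = 1466.11 + 841.07 = 2307.18 km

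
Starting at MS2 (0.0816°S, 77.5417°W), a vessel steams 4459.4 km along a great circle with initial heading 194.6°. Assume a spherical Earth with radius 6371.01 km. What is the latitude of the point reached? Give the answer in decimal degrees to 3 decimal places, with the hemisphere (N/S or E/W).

δ = d/R = 4459.4/6371.01 = 0.699952 rad
φ₂ = arcsin(sin φ₁ cos δ + cos φ₁ sin δ cos θ)
   = arcsin(-0.00142·0.76487 + 1.00000·0.64418·-0.96771) = -38.64318°
λ₂ = λ₁ + atan2(sin θ sin δ cos φ₁, cos δ − sin φ₁ sin φ₂) = -89.54086°

38.643°S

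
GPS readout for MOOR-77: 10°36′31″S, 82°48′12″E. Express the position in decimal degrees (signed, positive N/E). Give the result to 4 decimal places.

-10.6086°, +82.8033°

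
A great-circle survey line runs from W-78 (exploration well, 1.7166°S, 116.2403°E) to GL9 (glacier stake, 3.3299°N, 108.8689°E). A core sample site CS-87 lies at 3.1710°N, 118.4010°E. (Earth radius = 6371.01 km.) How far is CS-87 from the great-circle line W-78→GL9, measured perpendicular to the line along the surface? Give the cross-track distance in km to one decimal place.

δ₁₃ = central angle W-78→CS-87 = 0.093263 rad  (haversine)
θ₁₃ = bearing W-78→CS-87 = 23.843°,  θ₁₂ = bearing W-78→GL9 = 304.405°
dₓₜ = R·arcsin(sin δ₁₃ · sin(θ₁₃ − θ₁₂)) = 6371.01·arcsin(0.09313·sin(-280.562°)) = 584.082 km
|dₓₜ| = 584.082 km

584.1 km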